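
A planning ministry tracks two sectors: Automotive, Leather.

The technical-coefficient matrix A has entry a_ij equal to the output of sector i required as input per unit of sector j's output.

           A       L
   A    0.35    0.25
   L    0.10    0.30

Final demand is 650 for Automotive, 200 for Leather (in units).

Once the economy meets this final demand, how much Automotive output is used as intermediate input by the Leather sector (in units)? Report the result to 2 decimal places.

I − A =
  [   0.65    -0.25]
  [  -0.10     0.70]
det(I−A) = (0.65)(0.70) − (-0.25)(-0.10) = 0.4300
adj(I−A) = [[0.70, 0.25], [0.10, 0.65]]
(I − A)⁻¹ = adj(I−A) / det(I−A) ≈
  [   1.6279     0.5814]
  [   0.2326     1.5116]
First solve x = (I − A)⁻¹ d = adj(I−A)·d / det(I−A); in particular x_L = (0.10·650 + 0.65·200) / 0.4300 = 195.00 / 0.4300 ≈ 453.4884.
Intermediate flow from A to L: z_AL = a_AL · x_L = 0.25 × 195.00 / 0.4300 = 48.75 / 0.4300 ≈ 113.37.

z_AL = 113.37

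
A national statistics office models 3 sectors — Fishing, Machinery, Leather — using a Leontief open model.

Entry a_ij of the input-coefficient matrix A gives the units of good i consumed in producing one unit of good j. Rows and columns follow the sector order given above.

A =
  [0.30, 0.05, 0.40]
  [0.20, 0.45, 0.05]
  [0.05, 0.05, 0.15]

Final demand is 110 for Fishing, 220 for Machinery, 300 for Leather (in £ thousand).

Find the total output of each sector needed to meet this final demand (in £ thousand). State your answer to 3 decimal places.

x_1 = 436.108, x_2 = 596.190, x_3 = 413.665

I − A =
  [   0.70    -0.05    -0.40]
  [  -0.20     0.55    -0.05]
  [  -0.05    -0.05     0.85]
Cofactors of I−A, C_ij = (−1)^(i+j)·(minor ij) (rows/columns in the sector order above):
  C_11 = (0.55)(0.85) − (-0.05)(-0.05) = 0.4650
  C_12 = −[(-0.20)(0.85) − (-0.05)(-0.05)] = 0.1725
  C_13 = (-0.20)(-0.05) − (0.55)(-0.05) = 0.0375
  C_21 = −[(-0.05)(0.85) − (-0.40)(-0.05)] = 0.0625
  C_22 = (0.70)(0.85) − (-0.40)(-0.05) = 0.5750
  C_23 = −[(0.70)(-0.05) − (-0.05)(-0.05)] = 0.0375
  C_31 = (-0.05)(-0.05) − (-0.40)(0.55) = 0.2225
  C_32 = −[(0.70)(-0.05) − (-0.40)(-0.20)] = 0.1150
  C_33 = (0.70)(0.55) − (-0.05)(-0.20) = 0.3750
det(I−A) = Σ_j (I−A)_1j·C_1j = (0.70)(0.4650) + (-0.05)(0.1725) + (-0.40)(0.0375) = 0.301875
adj(I−A) = Cᵀ =
  [ 0.4650   0.0625   0.2225]
  [ 0.1725   0.5750   0.1150]
  [ 0.0375   0.0375   0.3750]
(I − A)⁻¹ = adj(I−A) / det(I−A) ≈
  [   1.5404     0.2070     0.7371]
  [   0.5714     1.9048     0.3810]
  [   0.1242     0.1242     1.2422]
x = (I − A)⁻¹ d = adj(I−A)·d / det(I−A), with det(I−A) = 0.301875:
  x_1 = (0.4650·110 + 0.0625·220 + 0.2225·300) / 0.301875 = 131.65 / 0.301875 ≈ 436.108
  x_2 = (0.1725·110 + 0.5750·220 + 0.1150·300) / 0.301875 = 179.975 / 0.301875 ≈ 596.190
  x_3 = (0.0375·110 + 0.0375·220 + 0.3750·300) / 0.301875 = 124.875 / 0.301875 ≈ 413.665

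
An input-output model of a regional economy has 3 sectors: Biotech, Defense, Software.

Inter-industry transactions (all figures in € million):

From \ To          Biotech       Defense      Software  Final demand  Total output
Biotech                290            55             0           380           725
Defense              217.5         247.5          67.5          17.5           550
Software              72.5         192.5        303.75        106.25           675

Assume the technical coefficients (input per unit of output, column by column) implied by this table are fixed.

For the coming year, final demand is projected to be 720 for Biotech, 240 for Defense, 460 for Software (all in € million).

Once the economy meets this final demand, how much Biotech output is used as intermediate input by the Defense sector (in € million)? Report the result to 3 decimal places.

z_12 = 162.797

Technical coefficients a_ij = z_ij / X_j:
  a_11 = 290/725 = 0.40, a_21 = 217.5/725 = 0.30, a_31 = 72.5/725 = 0.10
  a_12 = 55/550 = 0.10, a_22 = 247.5/550 = 0.45, a_32 = 192.5/550 = 0.35
  a_13 = 0/675 = 0.00, a_23 = 67.5/675 = 0.10, a_33 = 303.75/675 = 0.45
I − A =
  [   0.60    -0.10     0.00]
  [  -0.30     0.55    -0.10]
  [  -0.10    -0.35     0.55]
Cofactors of I−A, C_ij = (−1)^(i+j)·(minor ij) (rows/columns in the sector order above):
  C_11 = (0.55)(0.55) − (-0.10)(-0.35) = 0.2675
  C_12 = −[(-0.30)(0.55) − (-0.10)(-0.10)] = 0.1750
  C_13 = (-0.30)(-0.35) − (0.55)(-0.10) = 0.1600
  C_21 = −[(-0.10)(0.55) − (0.00)(-0.35)] = 0.0550
  C_22 = (0.60)(0.55) − (0.00)(-0.10) = 0.3300
  C_23 = −[(0.60)(-0.35) − (-0.10)(-0.10)] = 0.2200
  C_31 = (-0.10)(-0.10) − (0.00)(0.55) = 0.0100
  C_32 = −[(0.60)(-0.10) − (0.00)(-0.30)] = 0.0600
  C_33 = (0.60)(0.55) − (-0.10)(-0.30) = 0.3000
det(I−A) = Σ_j (I−A)_1j·C_1j = (0.60)(0.2675) + (-0.10)(0.1750) + (0.00)(0.1600) = 0.1430
adj(I−A) = Cᵀ =
  [ 0.2675   0.0550   0.0100]
  [ 0.1750   0.3300   0.0600]
  [ 0.1600   0.2200   0.3000]
(I − A)⁻¹ = adj(I−A) / det(I−A) ≈
  [   1.8706     0.3846     0.0699]
  [   1.2238     2.3077     0.4196]
  [   1.1189     1.5385     2.0979]
First solve x = (I − A)⁻¹ d = adj(I−A)·d / det(I−A); in particular x_2 = (0.1750·720 + 0.3300·240 + 0.0600·460) / 0.1430 = 232.80 / 0.1430 ≈ 1627.97203.
Intermediate flow from 1 to 2: z_12 = a_12 · x_2 = 0.10 × 232.80 / 0.1430 = 23.28 / 0.1430 ≈ 162.797.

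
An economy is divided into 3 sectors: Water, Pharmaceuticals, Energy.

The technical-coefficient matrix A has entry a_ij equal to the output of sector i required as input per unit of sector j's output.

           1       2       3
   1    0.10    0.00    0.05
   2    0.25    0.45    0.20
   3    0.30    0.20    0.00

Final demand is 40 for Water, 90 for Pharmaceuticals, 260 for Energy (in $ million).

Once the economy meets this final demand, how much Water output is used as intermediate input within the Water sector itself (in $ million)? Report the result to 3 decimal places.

I − A =
  [   0.90     0.00    -0.05]
  [  -0.25     0.55    -0.20]
  [  -0.30    -0.20     1.00]
Cofactors of I−A, C_ij = (−1)^(i+j)·(minor ij) (rows/columns in the sector order above):
  C_11 = (0.55)(1.00) − (-0.20)(-0.20) = 0.5100
  C_12 = −[(-0.25)(1.00) − (-0.20)(-0.30)] = 0.3100
  C_13 = (-0.25)(-0.20) − (0.55)(-0.30) = 0.2150
  C_21 = −[(0.00)(1.00) − (-0.05)(-0.20)] = 0.0100
  C_22 = (0.90)(1.00) − (-0.05)(-0.30) = 0.8850
  C_23 = −[(0.90)(-0.20) − (0.00)(-0.30)] = 0.1800
  C_31 = (0.00)(-0.20) − (-0.05)(0.55) = 0.0275
  C_32 = −[(0.90)(-0.20) − (-0.05)(-0.25)] = 0.1925
  C_33 = (0.90)(0.55) − (0.00)(-0.25) = 0.4950
det(I−A) = Σ_j (I−A)_1j·C_1j = (0.90)(0.5100) + (0.00)(0.3100) + (-0.05)(0.2150) = 0.44825
adj(I−A) = Cᵀ =
  [ 0.5100   0.0100   0.0275]
  [ 0.3100   0.8850   0.1925]
  [ 0.2150   0.1800   0.4950]
(I − A)⁻¹ = adj(I−A) / det(I−A) ≈
  [   1.1378     0.0223     0.0613]
  [   0.6916     1.9743     0.4294]
  [   0.4796     0.4016     1.1043]
First solve x = (I − A)⁻¹ d = adj(I−A)·d / det(I−A); in particular x_1 = (0.5100·40 + 0.0100·90 + 0.0275·260) / 0.44825 = 28.45 / 0.44825 ≈ 63.46905.
Intermediate flow from 1 to 1: z_11 = a_11 · x_1 = 0.10 × 28.45 / 0.44825 = 2.845 / 0.44825 ≈ 6.347.

z_11 = 6.347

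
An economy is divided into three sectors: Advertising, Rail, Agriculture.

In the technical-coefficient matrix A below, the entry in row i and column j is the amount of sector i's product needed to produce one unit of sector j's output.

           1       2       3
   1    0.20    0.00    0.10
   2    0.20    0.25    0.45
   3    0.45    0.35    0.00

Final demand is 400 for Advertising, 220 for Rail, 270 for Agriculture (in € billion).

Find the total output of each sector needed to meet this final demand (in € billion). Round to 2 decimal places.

I − A =
  [   0.80     0.00    -0.10]
  [  -0.20     0.75    -0.45]
  [  -0.45    -0.35     1.00]
Cofactors of I−A, C_ij = (−1)^(i+j)·(minor ij) (rows/columns in the sector order above):
  C_11 = (0.75)(1.00) − (-0.45)(-0.35) = 0.5925
  C_12 = −[(-0.20)(1.00) − (-0.45)(-0.45)] = 0.4025
  C_13 = (-0.20)(-0.35) − (0.75)(-0.45) = 0.4075
  C_21 = −[(0.00)(1.00) − (-0.10)(-0.35)] = 0.0350
  C_22 = (0.80)(1.00) − (-0.10)(-0.45) = 0.7550
  C_23 = −[(0.80)(-0.35) − (0.00)(-0.45)] = 0.2800
  C_31 = (0.00)(-0.45) − (-0.10)(0.75) = 0.0750
  C_32 = −[(0.80)(-0.45) − (-0.10)(-0.20)] = 0.3800
  C_33 = (0.80)(0.75) − (0.00)(-0.20) = 0.6000
det(I−A) = Σ_j (I−A)_1j·C_1j = (0.80)(0.5925) + (0.00)(0.4025) + (-0.10)(0.4075) = 0.43325
adj(I−A) = Cᵀ =
  [ 0.5925   0.0350   0.0750]
  [ 0.4025   0.7550   0.3800]
  [ 0.4075   0.2800   0.6000]
(I − A)⁻¹ = adj(I−A) / det(I−A) ≈
  [   1.3676     0.0808     0.1731]
  [   0.9290     1.7426     0.8771]
  [   0.9406     0.6463     1.3849]
x = (I − A)⁻¹ d = adj(I−A)·d / det(I−A), with det(I−A) = 0.43325:
  x_1 = (0.5925·400 + 0.0350·220 + 0.0750·270) / 0.43325 = 264.95 / 0.43325 ≈ 611.54
  x_2 = (0.4025·400 + 0.7550·220 + 0.3800·270) / 0.43325 = 429.70 / 0.43325 ≈ 991.81
  x_3 = (0.4075·400 + 0.2800·220 + 0.6000·270) / 0.43325 = 386.60 / 0.43325 ≈ 892.33

x_1 = 611.54, x_2 = 991.81, x_3 = 892.33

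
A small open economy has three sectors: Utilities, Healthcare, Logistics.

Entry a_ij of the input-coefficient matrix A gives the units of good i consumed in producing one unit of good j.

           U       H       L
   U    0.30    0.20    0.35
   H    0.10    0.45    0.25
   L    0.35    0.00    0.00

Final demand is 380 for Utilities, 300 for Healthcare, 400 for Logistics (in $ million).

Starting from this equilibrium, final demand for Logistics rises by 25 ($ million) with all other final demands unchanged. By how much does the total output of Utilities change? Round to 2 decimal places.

I − A =
  [   0.70    -0.20    -0.35]
  [  -0.10     0.55    -0.25]
  [  -0.35     0.00     1.00]
Cofactors of I−A, C_ij = (−1)^(i+j)·(minor ij) (rows/columns in the sector order above):
  C_11 = (0.55)(1.00) − (-0.25)(0.00) = 0.5500
  C_12 = −[(-0.10)(1.00) − (-0.25)(-0.35)] = 0.1875
  C_13 = (-0.10)(0.00) − (0.55)(-0.35) = 0.1925
  C_21 = −[(-0.20)(1.00) − (-0.35)(0.00)] = 0.2000
  C_22 = (0.70)(1.00) − (-0.35)(-0.35) = 0.5775
  C_23 = −[(0.70)(0.00) − (-0.20)(-0.35)] = 0.0700
  C_31 = (-0.20)(-0.25) − (-0.35)(0.55) = 0.2425
  C_32 = −[(0.70)(-0.25) − (-0.35)(-0.10)] = 0.2100
  C_33 = (0.70)(0.55) − (-0.20)(-0.10) = 0.3650
det(I−A) = Σ_j (I−A)_1j·C_1j = (0.70)(0.5500) + (-0.20)(0.1875) + (-0.35)(0.1925) = 0.280125
adj(I−A) = Cᵀ =
  [ 0.5500   0.2000   0.2425]
  [ 0.1875   0.5775   0.2100]
  [ 0.1925   0.0700   0.3650]
(I − A)⁻¹ = adj(I−A) / det(I−A) ≈
  [   1.9634     0.7140     0.8657]
  [   0.6693     2.0616     0.7497]
  [   0.6872     0.2499     1.3030]
Δx = (I − A)⁻¹ Δd with Δd having +25 in the Logistics component and 0 elsewhere.
So Δx_U = L_UL · (+25), where L_UL = adj(I−A)_UL / det(I−A) = 0.2425 / 0.280125.
Δx_U = 0.2425 × (+25) / 0.280125 = 6.0625 / 0.280125 ≈ 21.64.

Δx_U = 21.64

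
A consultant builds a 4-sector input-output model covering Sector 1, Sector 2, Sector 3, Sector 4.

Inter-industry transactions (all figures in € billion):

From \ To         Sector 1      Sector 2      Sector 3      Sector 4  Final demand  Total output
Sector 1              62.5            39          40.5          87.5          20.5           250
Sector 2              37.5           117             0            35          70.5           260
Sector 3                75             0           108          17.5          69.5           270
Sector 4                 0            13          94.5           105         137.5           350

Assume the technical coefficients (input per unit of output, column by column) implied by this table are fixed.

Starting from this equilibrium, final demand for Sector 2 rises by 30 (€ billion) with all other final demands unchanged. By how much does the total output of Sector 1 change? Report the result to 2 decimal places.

Δx_1 = 17.00

Technical coefficients a_ij = z_ij / X_j:
  a_11 = 62.5/250 = 0.25, a_21 = 37.5/250 = 0.15, a_31 = 75/250 = 0.30, a_41 = 0/250 = 0.00
  a_12 = 39/260 = 0.15, a_22 = 117/260 = 0.45, a_32 = 0/260 = 0.00, a_42 = 13/260 = 0.05
  a_13 = 40.5/270 = 0.15, a_23 = 0/270 = 0.00, a_33 = 108/270 = 0.40, a_43 = 94.5/270 = 0.35
  a_14 = 87.5/350 = 0.25, a_24 = 35/350 = 0.10, a_34 = 17.5/350 = 0.05, a_44 = 105/350 = 0.30
I − A =
  [   0.75    -0.15    -0.15    -0.25]
  [  -0.15     0.55     0.00    -0.10]
  [  -0.30     0.00     0.60    -0.05]
  [   0.00    -0.05    -0.35     0.70]
Compute the cofactors C_ij = (−1)^(i+j)·(3×3 minor ij) of I−A; the adjugate is their transpose:
adj(I−A) = Cᵀ =
  [ 0.218375   0.068250   0.110375   0.095625]
  [ 0.070875   0.244125   0.055125   0.064125]
  [ 0.114375   0.037125   0.267375   0.065250]
  [ 0.062250   0.036000   0.137625   0.209250]
det(I−A) = Σ_j (I−A)_1j·C_1j = (0.75)(0.218375) + (-0.15)(0.070875) + (-0.15)(0.114375) + (-0.25)(0.062250) = 0.12043125
(I − A)⁻¹ = adj(I−A) / det(I−A) ≈
  [   1.8133     0.5667     0.9165     0.7940]
  [   0.5885     2.0271     0.4577     0.5325]
  [   0.9497     0.3083     2.2201     0.5418]
  [   0.5169     0.2989     1.1428     1.7375]
Δx = (I − A)⁻¹ Δd with Δd having +30 in the Sector 2 component and 0 elsewhere.
So Δx_1 = L_12 · (+30), where L_12 = adj(I−A)_12 / det(I−A) = 0.068250 / 0.12043125.
Δx_1 = 0.068250 × (+30) / 0.12043125 = 2.0475 / 0.12043125 ≈ 17.00.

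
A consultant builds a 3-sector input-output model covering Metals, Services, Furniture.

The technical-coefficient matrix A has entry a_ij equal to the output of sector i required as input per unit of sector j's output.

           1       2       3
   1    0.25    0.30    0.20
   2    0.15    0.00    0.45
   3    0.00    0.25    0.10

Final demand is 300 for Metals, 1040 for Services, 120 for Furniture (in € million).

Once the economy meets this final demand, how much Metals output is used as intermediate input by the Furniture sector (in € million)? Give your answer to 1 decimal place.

I − A =
  [   0.75    -0.30    -0.20]
  [  -0.15     1.00    -0.45]
  [   0.00    -0.25     0.90]
Cofactors of I−A, C_ij = (−1)^(i+j)·(minor ij) (rows/columns in the sector order above):
  C_11 = (1.00)(0.90) − (-0.45)(-0.25) = 0.7875
  C_12 = −[(-0.15)(0.90) − (-0.45)(0.00)] = 0.1350
  C_13 = (-0.15)(-0.25) − (1.00)(0.00) = 0.0375
  C_21 = −[(-0.30)(0.90) − (-0.20)(-0.25)] = 0.3200
  C_22 = (0.75)(0.90) − (-0.20)(0.00) = 0.6750
  C_23 = −[(0.75)(-0.25) − (-0.30)(0.00)] = 0.1875
  C_31 = (-0.30)(-0.45) − (-0.20)(1.00) = 0.3350
  C_32 = −[(0.75)(-0.45) − (-0.20)(-0.15)] = 0.3675
  C_33 = (0.75)(1.00) − (-0.30)(-0.15) = 0.7050
det(I−A) = Σ_j (I−A)_1j·C_1j = (0.75)(0.7875) + (-0.30)(0.1350) + (-0.20)(0.0375) = 0.542625
adj(I−A) = Cᵀ =
  [ 0.7875   0.3200   0.3350]
  [ 0.1350   0.6750   0.3675]
  [ 0.0375   0.1875   0.7050]
(I − A)⁻¹ = adj(I−A) / det(I−A) ≈
  [   1.4513     0.5897     0.6174]
  [   0.2488     1.2440     0.6773]
  [   0.0691     0.3455     1.2992]
First solve x = (I − A)⁻¹ d = adj(I−A)·d / det(I−A); in particular x_3 = (0.0375·300 + 0.1875·1040 + 0.7050·120) / 0.542625 = 290.85 / 0.542625 ≈ 536.006.
Intermediate flow from 1 to 3: z_13 = a_13 · x_3 = 0.20 × 290.85 / 0.542625 = 58.17 / 0.542625 ≈ 107.2.

z_13 = 107.2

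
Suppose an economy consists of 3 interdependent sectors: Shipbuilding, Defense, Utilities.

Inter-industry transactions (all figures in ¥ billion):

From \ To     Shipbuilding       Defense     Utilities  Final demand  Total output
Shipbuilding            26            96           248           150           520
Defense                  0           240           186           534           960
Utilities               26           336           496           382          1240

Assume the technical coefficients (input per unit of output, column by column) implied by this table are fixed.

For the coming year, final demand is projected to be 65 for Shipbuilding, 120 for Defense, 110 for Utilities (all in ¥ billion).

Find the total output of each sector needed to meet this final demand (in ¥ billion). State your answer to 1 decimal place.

Technical coefficients a_ij = z_ij / X_j:
  a_SS = 26/520 = 0.05, a_DS = 0/520 = 0.00, a_US = 26/520 = 0.05
  a_SD = 96/960 = 0.10, a_DD = 240/960 = 0.25, a_UD = 336/960 = 0.35
  a_SU = 248/1240 = 0.20, a_DU = 186/1240 = 0.15, a_UU = 496/1240 = 0.40
I − A =
  [   0.95    -0.10    -0.20]
  [   0.00     0.75    -0.15]
  [  -0.05    -0.35     0.60]
Cofactors of I−A, C_ij = (−1)^(i+j)·(minor ij) (rows/columns in the sector order above):
  C_11 = (0.75)(0.60) − (-0.15)(-0.35) = 0.3975
  C_12 = −[(0.00)(0.60) − (-0.15)(-0.05)] = 0.0075
  C_13 = (0.00)(-0.35) − (0.75)(-0.05) = 0.0375
  C_21 = −[(-0.10)(0.60) − (-0.20)(-0.35)] = 0.1300
  C_22 = (0.95)(0.60) − (-0.20)(-0.05) = 0.5600
  C_23 = −[(0.95)(-0.35) − (-0.10)(-0.05)] = 0.3375
  C_31 = (-0.10)(-0.15) − (-0.20)(0.75) = 0.1650
  C_32 = −[(0.95)(-0.15) − (-0.20)(0.00)] = 0.1425
  C_33 = (0.95)(0.75) − (-0.10)(0.00) = 0.7125
det(I−A) = Σ_j (I−A)_1j·C_1j = (0.95)(0.3975) + (-0.10)(0.0075) + (-0.20)(0.0375) = 0.369375
adj(I−A) = Cᵀ =
  [ 0.3975   0.1300   0.1650]
  [ 0.0075   0.5600   0.1425]
  [ 0.0375   0.3375   0.7125]
(I − A)⁻¹ = adj(I−A) / det(I−A) ≈
  [   1.0761     0.3519     0.4467]
  [   0.0203     1.5161     0.3858]
  [   0.1015     0.9137     1.9289]
x = (I − A)⁻¹ d = adj(I−A)·d / det(I−A), with det(I−A) = 0.369375:
  x_S = (0.3975·65 + 0.1300·120 + 0.1650·110) / 0.369375 = 59.5875 / 0.369375 ≈ 161.3
  x_D = (0.0075·65 + 0.5600·120 + 0.1425·110) / 0.369375 = 83.3625 / 0.369375 ≈ 225.7
  x_U = (0.0375·65 + 0.3375·120 + 0.7125·110) / 0.369375 = 121.3125 / 0.369375 ≈ 328.4

x_S = 161.3, x_D = 225.7, x_U = 328.4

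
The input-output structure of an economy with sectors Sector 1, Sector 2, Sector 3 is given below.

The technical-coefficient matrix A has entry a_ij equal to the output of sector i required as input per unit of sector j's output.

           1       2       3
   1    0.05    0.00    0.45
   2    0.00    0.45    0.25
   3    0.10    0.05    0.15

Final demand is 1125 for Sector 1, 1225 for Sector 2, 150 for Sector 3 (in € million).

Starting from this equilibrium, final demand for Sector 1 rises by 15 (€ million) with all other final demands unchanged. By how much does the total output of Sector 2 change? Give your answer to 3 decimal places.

Δx_2 = 0.920

I − A =
  [   0.95     0.00    -0.45]
  [   0.00     0.55    -0.25]
  [  -0.10    -0.05     0.85]
Cofactors of I−A, C_ij = (−1)^(i+j)·(minor ij) (rows/columns in the sector order above):
  C_11 = (0.55)(0.85) − (-0.25)(-0.05) = 0.4550
  C_12 = −[(0.00)(0.85) − (-0.25)(-0.10)] = 0.0250
  C_13 = (0.00)(-0.05) − (0.55)(-0.10) = 0.0550
  C_21 = −[(0.00)(0.85) − (-0.45)(-0.05)] = 0.0225
  C_22 = (0.95)(0.85) − (-0.45)(-0.10) = 0.7625
  C_23 = −[(0.95)(-0.05) − (0.00)(-0.10)] = 0.0475
  C_31 = (0.00)(-0.25) − (-0.45)(0.55) = 0.2475
  C_32 = −[(0.95)(-0.25) − (-0.45)(0.00)] = 0.2375
  C_33 = (0.95)(0.55) − (0.00)(0.00) = 0.5225
det(I−A) = Σ_j (I−A)_1j·C_1j = (0.95)(0.4550) + (0.00)(0.0250) + (-0.45)(0.0550) = 0.4075
adj(I−A) = Cᵀ =
  [ 0.4550   0.0225   0.2475]
  [ 0.0250   0.7625   0.2375]
  [ 0.0550   0.0475   0.5225]
(I − A)⁻¹ = adj(I−A) / det(I−A) ≈
  [   1.1166     0.0552     0.6074]
  [   0.0613     1.8712     0.5828]
  [   0.1350     0.1166     1.2822]
Δx = (I − A)⁻¹ Δd with Δd having +15 in the Sector 1 component and 0 elsewhere.
So Δx_2 = L_21 · (+15), where L_21 = adj(I−A)_21 / det(I−A) = 0.0250 / 0.4075.
Δx_2 = 0.0250 × (+15) / 0.4075 = 0.375 / 0.4075 ≈ 0.920.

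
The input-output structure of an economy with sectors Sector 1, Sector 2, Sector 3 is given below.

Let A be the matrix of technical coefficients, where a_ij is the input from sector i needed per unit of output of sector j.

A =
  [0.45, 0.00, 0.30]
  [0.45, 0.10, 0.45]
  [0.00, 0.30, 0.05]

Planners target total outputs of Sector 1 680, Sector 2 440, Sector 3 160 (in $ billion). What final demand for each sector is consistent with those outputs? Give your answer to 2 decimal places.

I − A =
  [   0.55     0.00    -0.30]
  [  -0.45     0.90    -0.45]
  [   0.00    -0.30     0.95]
d = (I − A) x:
  d_1 = (+0.55)·680 + (+0.00)·440 + (-0.30)·160 = 326.00
  d_2 = (-0.45)·680 + (+0.90)·440 + (-0.45)·160 = 18.00
  d_3 = (+0.00)·680 + (-0.30)·440 + (+0.95)·160 = 20.00

d_1 = 326.00, d_2 = 18.00, d_3 = 20.00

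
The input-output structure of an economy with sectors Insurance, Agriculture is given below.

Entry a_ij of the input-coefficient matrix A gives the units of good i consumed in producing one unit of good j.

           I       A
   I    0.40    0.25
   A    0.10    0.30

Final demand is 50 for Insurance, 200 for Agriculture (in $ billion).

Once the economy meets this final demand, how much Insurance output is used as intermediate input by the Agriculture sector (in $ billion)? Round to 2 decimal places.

z_IA = 79.11

I − A =
  [   0.60    -0.25]
  [  -0.10     0.70]
det(I−A) = (0.60)(0.70) − (-0.25)(-0.10) = 0.3950
adj(I−A) = [[0.70, 0.25], [0.10, 0.60]]
(I − A)⁻¹ = adj(I−A) / det(I−A) ≈
  [   1.7722     0.6329]
  [   0.2532     1.5190]
First solve x = (I − A)⁻¹ d = adj(I−A)·d / det(I−A); in particular x_A = (0.10·50 + 0.60·200) / 0.3950 = 125.00 / 0.3950 ≈ 316.4557.
Intermediate flow from I to A: z_IA = a_IA · x_A = 0.25 × 125.00 / 0.3950 = 31.25 / 0.3950 ≈ 79.11.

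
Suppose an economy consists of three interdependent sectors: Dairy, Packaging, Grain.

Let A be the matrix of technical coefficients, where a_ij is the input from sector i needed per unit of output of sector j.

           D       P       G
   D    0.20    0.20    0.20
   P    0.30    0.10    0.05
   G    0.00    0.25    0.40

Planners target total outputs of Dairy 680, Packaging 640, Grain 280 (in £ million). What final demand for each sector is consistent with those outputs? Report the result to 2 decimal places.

d_D = 360.00, d_P = 358.00, d_G = 8.00

I − A =
  [   0.80    -0.20    -0.20]
  [  -0.30     0.90    -0.05]
  [   0.00    -0.25     0.60]
d = (I − A) x:
  d_D = (+0.80)·680 + (-0.20)·640 + (-0.20)·280 = 360.00
  d_P = (-0.30)·680 + (+0.90)·640 + (-0.05)·280 = 358.00
  d_G = (+0.00)·680 + (-0.25)·640 + (+0.60)·280 = 8.00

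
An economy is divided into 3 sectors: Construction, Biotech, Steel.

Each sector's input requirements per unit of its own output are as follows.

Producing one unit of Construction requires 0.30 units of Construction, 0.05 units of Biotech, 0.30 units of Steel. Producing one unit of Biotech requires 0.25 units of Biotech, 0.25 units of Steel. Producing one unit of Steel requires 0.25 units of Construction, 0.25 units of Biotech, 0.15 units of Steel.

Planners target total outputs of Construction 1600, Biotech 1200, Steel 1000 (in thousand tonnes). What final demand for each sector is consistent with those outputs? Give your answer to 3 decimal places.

d_C = 870.000, d_B = 570.000, d_S = 70.000

I − A =
  [   0.70     0.00    -0.25]
  [  -0.05     0.75    -0.25]
  [  -0.30    -0.25     0.85]
d = (I − A) x:
  d_C = (+0.70)·1600 + (+0.00)·1200 + (-0.25)·1000 = 870.000
  d_B = (-0.05)·1600 + (+0.75)·1200 + (-0.25)·1000 = 570.000
  d_S = (-0.30)·1600 + (-0.25)·1200 + (+0.85)·1000 = 70.000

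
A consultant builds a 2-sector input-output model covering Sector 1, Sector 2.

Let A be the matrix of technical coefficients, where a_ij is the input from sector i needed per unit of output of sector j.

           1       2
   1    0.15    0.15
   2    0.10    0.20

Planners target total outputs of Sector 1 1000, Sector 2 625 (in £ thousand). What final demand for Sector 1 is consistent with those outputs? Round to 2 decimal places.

d_1 = 756.25

I − A =
  [   0.85    -0.15]
  [  -0.10     0.80]
d = (I − A) x:
  d_1 = (+0.85)·1000 + (-0.15)·625 = 756.25
  d_2 = (-0.10)·1000 + (+0.80)·625 = 400.00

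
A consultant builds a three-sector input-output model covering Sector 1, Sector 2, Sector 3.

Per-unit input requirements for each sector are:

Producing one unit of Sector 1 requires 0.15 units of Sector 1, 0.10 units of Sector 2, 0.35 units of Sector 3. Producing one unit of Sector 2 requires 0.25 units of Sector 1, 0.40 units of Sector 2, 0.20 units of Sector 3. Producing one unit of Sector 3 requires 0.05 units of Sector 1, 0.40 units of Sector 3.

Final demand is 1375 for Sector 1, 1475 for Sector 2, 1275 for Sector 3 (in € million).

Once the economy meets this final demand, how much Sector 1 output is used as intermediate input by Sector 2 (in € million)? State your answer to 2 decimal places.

z_12 = 729.26

I − A =
  [   0.85    -0.25    -0.05]
  [  -0.10     0.60     0.00]
  [  -0.35    -0.20     0.60]
Cofactors of I−A, C_ij = (−1)^(i+j)·(minor ij) (rows/columns in the sector order above):
  C_11 = (0.60)(0.60) − (0.00)(-0.20) = 0.3600
  C_12 = −[(-0.10)(0.60) − (0.00)(-0.35)] = 0.0600
  C_13 = (-0.10)(-0.20) − (0.60)(-0.35) = 0.2300
  C_21 = −[(-0.25)(0.60) − (-0.05)(-0.20)] = 0.1600
  C_22 = (0.85)(0.60) − (-0.05)(-0.35) = 0.4925
  C_23 = −[(0.85)(-0.20) − (-0.25)(-0.35)] = 0.2575
  C_31 = (-0.25)(0.00) − (-0.05)(0.60) = 0.0300
  C_32 = −[(0.85)(0.00) − (-0.05)(-0.10)] = 0.0050
  C_33 = (0.85)(0.60) − (-0.25)(-0.10) = 0.4850
det(I−A) = Σ_j (I−A)_1j·C_1j = (0.85)(0.3600) + (-0.25)(0.0600) + (-0.05)(0.2300) = 0.2795
adj(I−A) = Cᵀ =
  [ 0.3600   0.1600   0.0300]
  [ 0.0600   0.4925   0.0050]
  [ 0.2300   0.2575   0.4850]
(I − A)⁻¹ = adj(I−A) / det(I−A) ≈
  [   1.2880     0.5725     0.1073]
  [   0.2147     1.7621     0.0179]
  [   0.8229     0.9213     1.7352]
First solve x = (I − A)⁻¹ d = adj(I−A)·d / det(I−A); in particular x_2 = (0.0600·1375 + 0.4925·1475 + 0.0050·1275) / 0.2795 = 815.3125 / 0.2795 ≈ 2917.0394.
Intermediate flow from 1 to 2: z_12 = a_12 · x_2 = 0.25 × 815.3125 / 0.2795 = 203.828125 / 0.2795 ≈ 729.26.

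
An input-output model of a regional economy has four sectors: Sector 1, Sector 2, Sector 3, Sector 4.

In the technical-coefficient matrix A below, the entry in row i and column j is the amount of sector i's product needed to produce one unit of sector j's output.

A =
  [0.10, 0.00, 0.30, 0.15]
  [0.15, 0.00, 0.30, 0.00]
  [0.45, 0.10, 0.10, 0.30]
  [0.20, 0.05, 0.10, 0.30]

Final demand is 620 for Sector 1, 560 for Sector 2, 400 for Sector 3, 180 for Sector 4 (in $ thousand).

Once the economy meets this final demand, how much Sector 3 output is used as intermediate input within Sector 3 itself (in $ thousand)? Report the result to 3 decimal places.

I − A =
  [   0.90     0.00    -0.30    -0.15]
  [  -0.15     1.00    -0.30     0.00]
  [  -0.45    -0.10     0.90    -0.30]
  [  -0.20    -0.05    -0.10     0.70]
Compute the cofactors C_ij = (−1)^(i+j)·(3×3 minor ij) of I−A; the adjugate is their transpose:
adj(I−A) = Cᵀ =
  [ 0.574500   0.033750   0.227250   0.220500]
  [ 0.202500   0.393750   0.213750   0.135000]
  [ 0.387750   0.076875   0.598875   0.339750]
  [ 0.234000   0.048750   0.165750   0.643500]
det(I−A) = Σ_j (I−A)_1j·C_1j = (0.90)(0.574500) + (0.00)(0.202500) + (-0.30)(0.387750) + (-0.15)(0.234000) = 0.365625
(I − A)⁻¹ = adj(I−A) / det(I−A) ≈
  [   1.5713     0.0923     0.6215     0.6031]
  [   0.5538     1.0769     0.5846     0.3692]
  [   1.0605     0.2103     1.6379     0.9292]
  [   0.6400     0.1333     0.4533     1.7600]
First solve x = (I − A)⁻¹ d = adj(I−A)·d / det(I−A); in particular x_3 = (0.387750·620 + 0.076875·560 + 0.598875·400 + 0.339750·180) / 0.365625 = 584.16 / 0.365625 ≈ 1597.70256.
Intermediate flow from 3 to 3: z_33 = a_33 · x_3 = 0.10 × 584.16 / 0.365625 = 58.416 / 0.365625 ≈ 159.770.

z_33 = 159.770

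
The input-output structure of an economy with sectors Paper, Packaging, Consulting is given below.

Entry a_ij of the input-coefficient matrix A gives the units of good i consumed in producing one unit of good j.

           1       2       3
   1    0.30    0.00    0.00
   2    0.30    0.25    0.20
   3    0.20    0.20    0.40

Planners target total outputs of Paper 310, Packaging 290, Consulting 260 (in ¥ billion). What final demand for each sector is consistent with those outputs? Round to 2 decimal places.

d_1 = 217.00, d_2 = 72.50, d_3 = 36.00

I − A =
  [   0.70     0.00     0.00]
  [  -0.30     0.75    -0.20]
  [  -0.20    -0.20     0.60]
d = (I − A) x:
  d_1 = (+0.70)·310 + (+0.00)·290 + (+0.00)·260 = 217.00
  d_2 = (-0.30)·310 + (+0.75)·290 + (-0.20)·260 = 72.50
  d_3 = (-0.20)·310 + (-0.20)·290 + (+0.60)·260 = 36.00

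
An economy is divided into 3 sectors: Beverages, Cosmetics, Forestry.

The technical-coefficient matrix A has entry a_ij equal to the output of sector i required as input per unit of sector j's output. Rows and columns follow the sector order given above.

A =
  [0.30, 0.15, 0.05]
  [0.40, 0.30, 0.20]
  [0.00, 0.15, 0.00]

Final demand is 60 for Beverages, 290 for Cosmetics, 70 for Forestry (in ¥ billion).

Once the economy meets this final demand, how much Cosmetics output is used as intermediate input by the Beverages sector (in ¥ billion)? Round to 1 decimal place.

I − A =
  [   0.70    -0.15    -0.05]
  [  -0.40     0.70    -0.20]
  [   0.00    -0.15     1.00]
Cofactors of I−A, C_ij = (−1)^(i+j)·(minor ij) (rows/columns in the sector order above):
  C_11 = (0.70)(1.00) − (-0.20)(-0.15) = 0.6700
  C_12 = −[(-0.40)(1.00) − (-0.20)(0.00)] = 0.4000
  C_13 = (-0.40)(-0.15) − (0.70)(0.00) = 0.0600
  C_21 = −[(-0.15)(1.00) − (-0.05)(-0.15)] = 0.1575
  C_22 = (0.70)(1.00) − (-0.05)(0.00) = 0.7000
  C_23 = −[(0.70)(-0.15) − (-0.15)(0.00)] = 0.1050
  C_31 = (-0.15)(-0.20) − (-0.05)(0.70) = 0.0650
  C_32 = −[(0.70)(-0.20) − (-0.05)(-0.40)] = 0.1600
  C_33 = (0.70)(0.70) − (-0.15)(-0.40) = 0.4300
det(I−A) = Σ_j (I−A)_1j·C_1j = (0.70)(0.6700) + (-0.15)(0.4000) + (-0.05)(0.0600) = 0.4060
adj(I−A) = Cᵀ =
  [ 0.6700   0.1575   0.0650]
  [ 0.4000   0.7000   0.1600]
  [ 0.0600   0.1050   0.4300]
(I − A)⁻¹ = adj(I−A) / det(I−A) ≈
  [   1.6502     0.3879     0.1601]
  [   0.9852     1.7241     0.3941]
  [   0.1478     0.2586     1.0591]
First solve x = (I − A)⁻¹ d = adj(I−A)·d / det(I−A); in particular x_1 = (0.6700·60 + 0.1575·290 + 0.0650·70) / 0.4060 = 90.425 / 0.4060 ≈ 222.722.
Intermediate flow from 2 to 1: z_21 = a_21 · x_1 = 0.40 × 90.425 / 0.4060 = 36.17 / 0.4060 ≈ 89.1.

z_21 = 89.1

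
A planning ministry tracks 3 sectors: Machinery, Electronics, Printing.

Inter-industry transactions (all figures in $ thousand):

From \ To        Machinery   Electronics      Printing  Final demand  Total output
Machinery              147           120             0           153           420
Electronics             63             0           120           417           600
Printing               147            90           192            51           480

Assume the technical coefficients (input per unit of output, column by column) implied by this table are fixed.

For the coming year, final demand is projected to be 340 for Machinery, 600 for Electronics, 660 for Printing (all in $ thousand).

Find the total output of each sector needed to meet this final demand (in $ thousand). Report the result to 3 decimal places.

x_1 = 897.387, x_2 = 1216.509, x_3 = 1927.603

Technical coefficients a_ij = z_ij / X_j:
  a_11 = 147/420 = 0.35, a_21 = 63/420 = 0.15, a_31 = 147/420 = 0.35
  a_12 = 120/600 = 0.20, a_22 = 0/600 = 0.00, a_32 = 90/600 = 0.15
  a_13 = 0/480 = 0.00, a_23 = 120/480 = 0.25, a_33 = 192/480 = 0.40
I − A =
  [   0.65    -0.20     0.00]
  [  -0.15     1.00    -0.25]
  [  -0.35    -0.15     0.60]
Cofactors of I−A, C_ij = (−1)^(i+j)·(minor ij) (rows/columns in the sector order above):
  C_11 = (1.00)(0.60) − (-0.25)(-0.15) = 0.5625
  C_12 = −[(-0.15)(0.60) − (-0.25)(-0.35)] = 0.1775
  C_13 = (-0.15)(-0.15) − (1.00)(-0.35) = 0.3725
  C_21 = −[(-0.20)(0.60) − (0.00)(-0.15)] = 0.1200
  C_22 = (0.65)(0.60) − (0.00)(-0.35) = 0.3900
  C_23 = −[(0.65)(-0.15) − (-0.20)(-0.35)] = 0.1675
  C_31 = (-0.20)(-0.25) − (0.00)(1.00) = 0.0500
  C_32 = −[(0.65)(-0.25) − (0.00)(-0.15)] = 0.1625
  C_33 = (0.65)(1.00) − (-0.20)(-0.15) = 0.6200
det(I−A) = Σ_j (I−A)_1j·C_1j = (0.65)(0.5625) + (-0.20)(0.1775) + (0.00)(0.3725) = 0.330125
adj(I−A) = Cᵀ =
  [ 0.5625   0.1200   0.0500]
  [ 0.1775   0.3900   0.1625]
  [ 0.3725   0.1675   0.6200]
(I − A)⁻¹ = adj(I−A) / det(I−A) ≈
  [   1.7039     0.3635     0.1515]
  [   0.5377     1.1814     0.4922]
  [   1.1284     0.5074     1.8781]
x = (I − A)⁻¹ d = adj(I−A)·d / det(I−A), with det(I−A) = 0.330125:
  x_1 = (0.5625·340 + 0.1200·600 + 0.0500·660) / 0.330125 = 296.25 / 0.330125 ≈ 897.387
  x_2 = (0.1775·340 + 0.3900·600 + 0.1625·660) / 0.330125 = 401.60 / 0.330125 ≈ 1216.509
  x_3 = (0.3725·340 + 0.1675·600 + 0.6200·660) / 0.330125 = 636.35 / 0.330125 ≈ 1927.603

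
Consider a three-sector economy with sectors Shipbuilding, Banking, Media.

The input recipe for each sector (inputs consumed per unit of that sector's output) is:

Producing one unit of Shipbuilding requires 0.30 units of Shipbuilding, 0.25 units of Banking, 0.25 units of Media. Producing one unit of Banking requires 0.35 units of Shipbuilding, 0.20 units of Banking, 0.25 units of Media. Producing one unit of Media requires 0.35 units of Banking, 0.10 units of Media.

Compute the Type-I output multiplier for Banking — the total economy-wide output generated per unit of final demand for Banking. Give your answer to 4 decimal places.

I − A =
  [   0.70    -0.35     0.00]
  [  -0.25     0.80    -0.35]
  [  -0.25    -0.25     0.90]
Cofactors of I−A, C_ij = (−1)^(i+j)·(minor ij) (rows/columns in the sector order above):
  C_11 = (0.80)(0.90) − (-0.35)(-0.25) = 0.6325
  C_12 = −[(-0.25)(0.90) − (-0.35)(-0.25)] = 0.3125
  C_13 = (-0.25)(-0.25) − (0.80)(-0.25) = 0.2625
  C_21 = −[(-0.35)(0.90) − (0.00)(-0.25)] = 0.3150
  C_22 = (0.70)(0.90) − (0.00)(-0.25) = 0.6300
  C_23 = −[(0.70)(-0.25) − (-0.35)(-0.25)] = 0.2625
  C_31 = (-0.35)(-0.35) − (0.00)(0.80) = 0.1225
  C_32 = −[(0.70)(-0.35) − (0.00)(-0.25)] = 0.2450
  C_33 = (0.70)(0.80) − (-0.35)(-0.25) = 0.4725
det(I−A) = Σ_j (I−A)_1j·C_1j = (0.70)(0.6325) + (-0.35)(0.3125) + (0.00)(0.2625) = 0.333375
adj(I−A) = Cᵀ =
  [ 0.6325   0.3150   0.1225]
  [ 0.3125   0.6300   0.2450]
  [ 0.2625   0.2625   0.4725]
(I − A)⁻¹ = adj(I−A) / det(I−A) ≈
  [   1.89726     0.94488     0.36745]
  [   0.93738     1.88976     0.73491]
  [   0.78740     0.78740     1.41732]
The output multiplier for sector j is the column-j sum of the Leontief inverse (I − A)⁻¹ = adj(I−A) / det(I−A).
Column 2 of adj(I−A): (0.3150, 0.6300, 0.2625); det(I−A) = 0.333375.
m_2 = (0.3150 + 0.6300 + 0.2625) / 0.333375 = 1.2075 / 0.333375 ≈ 3.6220.

m_2 = 3.6220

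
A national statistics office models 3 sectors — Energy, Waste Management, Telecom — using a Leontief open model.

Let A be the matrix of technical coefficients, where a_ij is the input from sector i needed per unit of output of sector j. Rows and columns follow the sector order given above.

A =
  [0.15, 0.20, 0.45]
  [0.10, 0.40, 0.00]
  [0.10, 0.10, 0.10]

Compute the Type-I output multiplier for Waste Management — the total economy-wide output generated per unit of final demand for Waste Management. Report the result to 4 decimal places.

I − A =
  [   0.85    -0.20    -0.45]
  [  -0.10     0.60     0.00]
  [  -0.10    -0.10     0.90]
Cofactors of I−A, C_ij = (−1)^(i+j)·(minor ij) (rows/columns in the sector order above):
  C_11 = (0.60)(0.90) − (0.00)(-0.10) = 0.5400
  C_12 = −[(-0.10)(0.90) − (0.00)(-0.10)] = 0.0900
  C_13 = (-0.10)(-0.10) − (0.60)(-0.10) = 0.0700
  C_21 = −[(-0.20)(0.90) − (-0.45)(-0.10)] = 0.2250
  C_22 = (0.85)(0.90) − (-0.45)(-0.10) = 0.7200
  C_23 = −[(0.85)(-0.10) − (-0.20)(-0.10)] = 0.1050
  C_31 = (-0.20)(0.00) − (-0.45)(0.60) = 0.2700
  C_32 = −[(0.85)(0.00) − (-0.45)(-0.10)] = 0.0450
  C_33 = (0.85)(0.60) − (-0.20)(-0.10) = 0.4900
det(I−A) = Σ_j (I−A)_1j·C_1j = (0.85)(0.5400) + (-0.20)(0.0900) + (-0.45)(0.0700) = 0.4095
adj(I−A) = Cᵀ =
  [ 0.5400   0.2250   0.2700]
  [ 0.0900   0.7200   0.0450]
  [ 0.0700   0.1050   0.4900]
(I − A)⁻¹ = adj(I−A) / det(I−A) ≈
  [   1.31868     0.54945     0.65934]
  [   0.21978     1.75824     0.10989]
  [   0.17094     0.25641     1.19658]
The output multiplier for sector j is the column-j sum of the Leontief inverse (I − A)⁻¹ = adj(I−A) / det(I−A).
Column W of adj(I−A): (0.2250, 0.7200, 0.1050); det(I−A) = 0.4095.
m_W = (0.2250 + 0.7200 + 0.1050) / 0.4095 = 1.05 / 0.4095 ≈ 2.5641.

m_W = 2.5641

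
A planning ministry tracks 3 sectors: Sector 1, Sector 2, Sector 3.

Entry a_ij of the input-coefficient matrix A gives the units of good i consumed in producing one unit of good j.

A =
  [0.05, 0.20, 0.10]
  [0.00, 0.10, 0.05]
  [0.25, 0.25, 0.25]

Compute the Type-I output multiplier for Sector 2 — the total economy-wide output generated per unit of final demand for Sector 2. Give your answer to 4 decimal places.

I − A =
  [   0.95    -0.20    -0.10]
  [   0.00     0.90    -0.05]
  [  -0.25    -0.25     0.75]
Cofactors of I−A, C_ij = (−1)^(i+j)·(minor ij) (rows/columns in the sector order above):
  C_11 = (0.90)(0.75) − (-0.05)(-0.25) = 0.6625
  C_12 = −[(0.00)(0.75) − (-0.05)(-0.25)] = 0.0125
  C_13 = (0.00)(-0.25) − (0.90)(-0.25) = 0.2250
  C_21 = −[(-0.20)(0.75) − (-0.10)(-0.25)] = 0.1750
  C_22 = (0.95)(0.75) − (-0.10)(-0.25) = 0.6875
  C_23 = −[(0.95)(-0.25) − (-0.20)(-0.25)] = 0.2875
  C_31 = (-0.20)(-0.05) − (-0.10)(0.90) = 0.1000
  C_32 = −[(0.95)(-0.05) − (-0.10)(0.00)] = 0.0475
  C_33 = (0.95)(0.90) − (-0.20)(0.00) = 0.8550
det(I−A) = Σ_j (I−A)_1j·C_1j = (0.95)(0.6625) + (-0.20)(0.0125) + (-0.10)(0.2250) = 0.604375
adj(I−A) = Cᵀ =
  [ 0.6625   0.1750   0.1000]
  [ 0.0125   0.6875   0.0475]
  [ 0.2250   0.2875   0.8550]
(I − A)⁻¹ = adj(I−A) / det(I−A) ≈
  [   1.09617     0.28956     0.16546]
  [   0.02068     1.13754     0.07859]
  [   0.37229     0.47570     1.41468]
The output multiplier for sector j is the column-j sum of the Leontief inverse (I − A)⁻¹ = adj(I−A) / det(I−A).
Column 2 of adj(I−A): (0.1750, 0.6875, 0.2875); det(I−A) = 0.604375.
m_2 = (0.1750 + 0.6875 + 0.2875) / 0.604375 = 1.15 / 0.604375 ≈ 1.9028.

m_2 = 1.9028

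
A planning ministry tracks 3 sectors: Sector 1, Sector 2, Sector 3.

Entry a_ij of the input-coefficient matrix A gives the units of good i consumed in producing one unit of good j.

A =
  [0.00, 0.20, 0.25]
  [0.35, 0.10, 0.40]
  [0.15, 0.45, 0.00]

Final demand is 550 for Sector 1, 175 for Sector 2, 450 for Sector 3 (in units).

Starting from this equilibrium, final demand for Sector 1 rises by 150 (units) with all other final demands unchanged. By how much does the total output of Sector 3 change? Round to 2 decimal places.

I − A =
  [   1.00    -0.20    -0.25]
  [  -0.35     0.90    -0.40]
  [  -0.15    -0.45     1.00]
Cofactors of I−A, C_ij = (−1)^(i+j)·(minor ij) (rows/columns in the sector order above):
  C_11 = (0.90)(1.00) − (-0.40)(-0.45) = 0.7200
  C_12 = −[(-0.35)(1.00) − (-0.40)(-0.15)] = 0.4100
  C_13 = (-0.35)(-0.45) − (0.90)(-0.15) = 0.2925
  C_21 = −[(-0.20)(1.00) − (-0.25)(-0.45)] = 0.3125
  C_22 = (1.00)(1.00) − (-0.25)(-0.15) = 0.9625
  C_23 = −[(1.00)(-0.45) − (-0.20)(-0.15)] = 0.4800
  C_31 = (-0.20)(-0.40) − (-0.25)(0.90) = 0.3050
  C_32 = −[(1.00)(-0.40) − (-0.25)(-0.35)] = 0.4875
  C_33 = (1.00)(0.90) − (-0.20)(-0.35) = 0.8300
det(I−A) = Σ_j (I−A)_1j·C_1j = (1.00)(0.7200) + (-0.20)(0.4100) + (-0.25)(0.2925) = 0.564875
adj(I−A) = Cᵀ =
  [ 0.7200   0.3125   0.3050]
  [ 0.4100   0.9625   0.4875]
  [ 0.2925   0.4800   0.8300]
(I − A)⁻¹ = adj(I−A) / det(I−A) ≈
  [   1.2746     0.5532     0.5399]
  [   0.7258     1.7039     0.8630]
  [   0.5178     0.8497     1.4694]
Δx = (I − A)⁻¹ Δd with Δd having +150 in the Sector 1 component and 0 elsewhere.
So Δx_3 = L_31 · (+150), where L_31 = adj(I−A)_31 / det(I−A) = 0.2925 / 0.564875.
Δx_3 = 0.2925 × (+150) / 0.564875 = 43.875 / 0.564875 ≈ 77.67.

Δx_3 = 77.67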